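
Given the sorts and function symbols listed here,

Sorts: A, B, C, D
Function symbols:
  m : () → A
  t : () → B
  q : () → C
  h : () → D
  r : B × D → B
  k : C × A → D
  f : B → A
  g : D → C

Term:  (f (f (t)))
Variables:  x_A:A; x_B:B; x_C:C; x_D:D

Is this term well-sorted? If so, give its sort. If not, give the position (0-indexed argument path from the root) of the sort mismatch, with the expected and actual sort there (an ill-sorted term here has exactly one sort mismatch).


    (t) : B
  (f (t)) : A
(f (f (t))) : ✗ arg 0 at [0] has sort A, expected B

ill-sorted at position [0]: expected B, got A


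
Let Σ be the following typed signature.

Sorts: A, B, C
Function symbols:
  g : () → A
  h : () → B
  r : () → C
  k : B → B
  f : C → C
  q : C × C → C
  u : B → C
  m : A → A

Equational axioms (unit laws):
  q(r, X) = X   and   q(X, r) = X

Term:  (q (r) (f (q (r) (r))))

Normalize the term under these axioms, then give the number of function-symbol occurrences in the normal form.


size = 2

1. (q (r) (f (q (r) (r))))  →  (f (q (r) (r)))
2. (f (q (r) (r)))  →  (f (r))
normal form: (f (r))


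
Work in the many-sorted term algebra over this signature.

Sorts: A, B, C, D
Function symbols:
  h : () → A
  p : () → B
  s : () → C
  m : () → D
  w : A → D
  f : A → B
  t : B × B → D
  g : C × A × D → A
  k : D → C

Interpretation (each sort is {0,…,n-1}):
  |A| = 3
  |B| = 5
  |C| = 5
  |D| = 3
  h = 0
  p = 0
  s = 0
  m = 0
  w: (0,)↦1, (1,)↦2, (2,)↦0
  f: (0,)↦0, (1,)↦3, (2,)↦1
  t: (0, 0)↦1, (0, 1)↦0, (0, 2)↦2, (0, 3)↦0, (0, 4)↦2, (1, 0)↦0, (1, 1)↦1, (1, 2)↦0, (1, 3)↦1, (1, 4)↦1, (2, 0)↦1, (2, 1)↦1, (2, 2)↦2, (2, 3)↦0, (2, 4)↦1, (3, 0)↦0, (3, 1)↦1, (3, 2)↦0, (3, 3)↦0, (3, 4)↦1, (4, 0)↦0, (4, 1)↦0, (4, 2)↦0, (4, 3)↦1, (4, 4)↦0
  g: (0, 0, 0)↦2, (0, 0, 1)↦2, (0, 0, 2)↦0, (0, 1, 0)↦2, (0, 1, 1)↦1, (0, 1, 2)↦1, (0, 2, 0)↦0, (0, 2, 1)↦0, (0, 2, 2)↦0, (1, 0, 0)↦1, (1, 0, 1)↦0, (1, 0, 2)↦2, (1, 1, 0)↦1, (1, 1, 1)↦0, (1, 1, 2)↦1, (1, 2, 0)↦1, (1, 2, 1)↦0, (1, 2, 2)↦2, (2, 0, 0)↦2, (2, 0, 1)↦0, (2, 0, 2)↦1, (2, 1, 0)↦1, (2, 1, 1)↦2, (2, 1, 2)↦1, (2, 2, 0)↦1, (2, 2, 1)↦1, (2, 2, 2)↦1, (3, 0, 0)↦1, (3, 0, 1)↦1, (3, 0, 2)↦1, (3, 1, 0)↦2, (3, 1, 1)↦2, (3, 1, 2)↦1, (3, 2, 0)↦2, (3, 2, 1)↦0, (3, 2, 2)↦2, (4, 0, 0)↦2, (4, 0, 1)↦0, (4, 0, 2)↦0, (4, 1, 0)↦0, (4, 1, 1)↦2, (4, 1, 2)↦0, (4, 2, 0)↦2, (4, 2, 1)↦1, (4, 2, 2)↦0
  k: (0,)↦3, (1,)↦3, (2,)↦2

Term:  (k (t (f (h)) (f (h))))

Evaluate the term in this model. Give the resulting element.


value = 3

  h = 0
  (f (h)) = f(0,) = 0
  h = 0
  (f (h)) = f(0,) = 0
  (t (f (h)) (f (h))) = t(0, 0) = 1
  (k (t (f (h)) (f (h)))) = k(1,) = 3


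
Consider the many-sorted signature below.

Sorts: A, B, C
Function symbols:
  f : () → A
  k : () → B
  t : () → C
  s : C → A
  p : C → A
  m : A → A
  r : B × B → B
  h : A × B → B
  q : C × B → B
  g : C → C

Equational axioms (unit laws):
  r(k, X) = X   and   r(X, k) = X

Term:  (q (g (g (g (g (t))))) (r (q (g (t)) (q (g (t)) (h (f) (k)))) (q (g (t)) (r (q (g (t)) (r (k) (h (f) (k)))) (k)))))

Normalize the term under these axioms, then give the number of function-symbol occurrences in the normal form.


1. (q (g (g (g (g (t))))) (r (q (g (t)) (q (g (t)) (h (f) (k)))) (q (g (t)) (r (q (g (t)) (r (k) (h (f) (k)))) (k)))))  →  (q (g (g (g (g (t))))) (r (q (g (t)) (q (g (t)) (h (f) (k)))) (q (g (t)) (q (g (t)) (r (k) (h (f) (k)))))))
2. (q (g (g (g (g (t))))) (r (q (g (t)) (q (g (t)) (h (f) (k)))) (q (g (t)) (q (g (t)) (r (k) (h (f) (k)))))))  →  (q (g (g (g (g (t))))) (r (q (g (t)) (q (g (t)) (h (f) (k)))) (q (g (t)) (q (g (t)) (h (f) (k))))))
normal form: (q (g (g (g (g (t))))) (r (q (g (t)) (q (g (t)) (h (f) (k)))) (q (g (t)) (q (g (t)) (h (f) (k))))))

size = 25


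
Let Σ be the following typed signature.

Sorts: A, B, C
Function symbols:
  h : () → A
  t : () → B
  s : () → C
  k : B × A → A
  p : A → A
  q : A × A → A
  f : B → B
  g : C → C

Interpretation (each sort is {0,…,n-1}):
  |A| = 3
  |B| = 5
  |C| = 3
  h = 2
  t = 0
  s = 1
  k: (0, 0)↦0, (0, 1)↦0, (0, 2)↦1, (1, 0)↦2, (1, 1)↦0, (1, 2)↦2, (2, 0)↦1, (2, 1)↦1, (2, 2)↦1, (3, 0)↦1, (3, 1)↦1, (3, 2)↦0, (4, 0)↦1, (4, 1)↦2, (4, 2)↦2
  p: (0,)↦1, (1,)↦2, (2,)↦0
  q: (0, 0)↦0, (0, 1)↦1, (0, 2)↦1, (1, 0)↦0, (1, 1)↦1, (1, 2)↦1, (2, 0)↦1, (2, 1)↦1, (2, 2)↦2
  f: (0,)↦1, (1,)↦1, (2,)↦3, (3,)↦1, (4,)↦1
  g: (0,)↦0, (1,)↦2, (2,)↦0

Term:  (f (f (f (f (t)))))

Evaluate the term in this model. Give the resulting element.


  t = 0
  (f (t)) = f(0,) = 1
  (f (f (t))) = f(1,) = 1
  (f (f (f (t)))) = f(1,) = 1
  (f (f (f (f (t))))) = f(1,) = 1

value = 1


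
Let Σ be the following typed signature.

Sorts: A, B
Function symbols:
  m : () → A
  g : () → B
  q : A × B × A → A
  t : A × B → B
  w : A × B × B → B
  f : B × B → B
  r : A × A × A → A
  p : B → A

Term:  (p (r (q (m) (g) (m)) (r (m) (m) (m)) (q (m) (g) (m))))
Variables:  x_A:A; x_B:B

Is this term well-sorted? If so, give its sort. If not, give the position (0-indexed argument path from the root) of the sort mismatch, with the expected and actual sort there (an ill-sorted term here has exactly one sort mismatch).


      (m) : A
      (g) : B
      (m) : A
    (q (m) (g) (m)) : A
      (m) : A
      (m) : A
      (m) : A
    (r (m) (m) (m)) : A
      (m) : A
      (g) : B
      (m) : A
    (q (m) (g) (m)) : A
  (r (q (m) (g) (m)) (r (m) (m) (m)) (q (m) (g) (m))) : A
(p (r (q (m) (g) (m)) (r (m) (m) (m)) (q (m) (g) (m)))) : ✗ arg 0 at [0] has sort A, expected B

ill-sorted at position [0]: expected B, got A


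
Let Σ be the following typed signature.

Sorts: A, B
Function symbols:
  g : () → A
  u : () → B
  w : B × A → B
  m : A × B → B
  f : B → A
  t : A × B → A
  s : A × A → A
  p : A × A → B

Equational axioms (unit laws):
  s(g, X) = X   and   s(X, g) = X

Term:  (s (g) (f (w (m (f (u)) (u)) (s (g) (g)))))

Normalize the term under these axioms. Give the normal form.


normal form = (f (w (m (f (u)) (u)) (g)))

1. (s (g) (f (w (m (f (u)) (u)) (s (g) (g)))))  →  (f (w (m (f (u)) (u)) (s (g) (g))))
2. (f (w (m (f (u)) (u)) (s (g) (g))))  →  (f (w (m (f (u)) (u)) (g)))


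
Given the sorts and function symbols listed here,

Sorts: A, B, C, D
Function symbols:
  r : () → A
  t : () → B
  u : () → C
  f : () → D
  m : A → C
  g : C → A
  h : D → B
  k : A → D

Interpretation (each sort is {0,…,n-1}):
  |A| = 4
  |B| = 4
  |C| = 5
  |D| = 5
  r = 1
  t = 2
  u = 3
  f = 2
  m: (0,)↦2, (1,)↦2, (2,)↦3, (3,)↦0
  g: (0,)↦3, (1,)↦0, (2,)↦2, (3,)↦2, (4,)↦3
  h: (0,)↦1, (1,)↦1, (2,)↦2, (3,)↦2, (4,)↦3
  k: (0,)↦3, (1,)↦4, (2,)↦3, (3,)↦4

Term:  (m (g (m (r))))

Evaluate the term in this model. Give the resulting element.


value = 3

  r = 1
  (m (r)) = m(1,) = 2
  (g (m (r))) = g(2,) = 2
  (m (g (m (r)))) = m(2,) = 3


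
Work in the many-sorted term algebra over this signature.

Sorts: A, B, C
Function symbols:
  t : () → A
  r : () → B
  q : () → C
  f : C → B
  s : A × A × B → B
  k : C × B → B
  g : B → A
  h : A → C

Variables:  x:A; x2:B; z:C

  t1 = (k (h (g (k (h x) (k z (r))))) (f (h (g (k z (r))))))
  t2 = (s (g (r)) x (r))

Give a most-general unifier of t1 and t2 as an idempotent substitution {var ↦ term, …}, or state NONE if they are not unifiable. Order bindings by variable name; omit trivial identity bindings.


head clash or occurs-check failure — not unifiable

NONE (not unifiable)


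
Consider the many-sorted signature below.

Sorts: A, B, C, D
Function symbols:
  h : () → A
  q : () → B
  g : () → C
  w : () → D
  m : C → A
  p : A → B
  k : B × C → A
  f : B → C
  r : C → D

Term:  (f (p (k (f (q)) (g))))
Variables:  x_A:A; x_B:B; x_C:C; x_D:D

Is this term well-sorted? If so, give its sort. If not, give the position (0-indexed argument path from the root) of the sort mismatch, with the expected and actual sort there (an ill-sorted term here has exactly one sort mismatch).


ill-sorted at position [0, 0, 0]: expected B, got C

        (q) : B
      (f (q)) : C
      (g) : C
    (k (f (q)) (g)) : ✗ arg 0 at [0, 0, 0] has sort C, expected B


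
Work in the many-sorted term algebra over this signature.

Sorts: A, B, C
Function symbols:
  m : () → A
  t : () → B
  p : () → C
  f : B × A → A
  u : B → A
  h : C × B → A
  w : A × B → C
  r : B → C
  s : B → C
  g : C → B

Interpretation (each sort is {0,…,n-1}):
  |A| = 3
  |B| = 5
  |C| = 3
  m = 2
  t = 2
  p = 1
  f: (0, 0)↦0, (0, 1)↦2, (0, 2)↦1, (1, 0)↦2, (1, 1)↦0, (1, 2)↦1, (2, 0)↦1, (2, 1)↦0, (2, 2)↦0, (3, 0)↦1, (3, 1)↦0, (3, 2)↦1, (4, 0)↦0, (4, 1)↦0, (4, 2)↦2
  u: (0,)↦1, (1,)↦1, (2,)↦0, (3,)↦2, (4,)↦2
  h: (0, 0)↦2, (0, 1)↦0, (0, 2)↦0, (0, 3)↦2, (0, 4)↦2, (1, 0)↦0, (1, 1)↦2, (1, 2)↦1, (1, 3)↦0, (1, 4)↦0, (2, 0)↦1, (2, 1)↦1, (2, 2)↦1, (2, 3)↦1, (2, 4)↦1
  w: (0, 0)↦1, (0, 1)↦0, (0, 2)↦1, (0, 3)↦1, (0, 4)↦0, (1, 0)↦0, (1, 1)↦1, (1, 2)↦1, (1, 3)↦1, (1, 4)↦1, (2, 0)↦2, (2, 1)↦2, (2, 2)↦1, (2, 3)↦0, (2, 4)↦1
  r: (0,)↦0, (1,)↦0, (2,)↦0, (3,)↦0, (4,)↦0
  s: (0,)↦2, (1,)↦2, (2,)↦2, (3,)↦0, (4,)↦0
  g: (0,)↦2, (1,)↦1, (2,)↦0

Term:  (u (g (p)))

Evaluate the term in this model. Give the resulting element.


value = 1

  p = 1
  (g (p)) = g(1,) = 1
  (u (g (p))) = u(1,) = 1


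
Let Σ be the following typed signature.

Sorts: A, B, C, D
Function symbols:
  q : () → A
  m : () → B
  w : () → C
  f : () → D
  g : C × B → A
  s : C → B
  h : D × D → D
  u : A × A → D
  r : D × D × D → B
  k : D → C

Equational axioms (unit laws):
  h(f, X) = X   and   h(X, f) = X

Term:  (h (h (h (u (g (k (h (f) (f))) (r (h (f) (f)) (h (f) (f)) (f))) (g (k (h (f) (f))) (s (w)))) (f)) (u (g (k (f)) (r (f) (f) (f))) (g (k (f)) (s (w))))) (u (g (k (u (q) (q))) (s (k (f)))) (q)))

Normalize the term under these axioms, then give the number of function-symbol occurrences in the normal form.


size = 38

1. (h (h (h (u (g (k (h (f) (f))) (r (h (f) (f)) (h (f) (f)) (f))) (g (k (h (f) (f))) (s (w)))) (f)) (u (g (k (f)) (r (f) (f) (f))) (g (k (f)) (s (w))))) (u (g (k (u (q) (q))) (s (k (f)))) (q)))  →  (h (h (u (g (k (h (f) (f))) (r (h (f) (f)) (h (f) (f)) (f))) (g (k (h (f) (f))) (s (w)))) (u (g (k (f)) (r (f) (f) (f))) (g (k (f)) (s (w))))) (u (g (k (u (q) (q))) (s (k (f)))) (q)))
2. (h (h (u (g (k (h (f) (f))) (r (h (f) (f)) (h (f) (f)) (f))) (g (k (h (f) (f))) (s (w)))) (u (g (k (f)) (r (f) (f) (f))) (g (k (f)) (s (w))))) (u (g (k (u (q) (q))) (s (k (f)))) (q)))  →  (h (h (u (g (k (f)) (r (h (f) (f)) (h (f) (f)) (f))) (g (k (h (f) (f))) (s (w)))) (u (g (k (f)) (r (f) (f) (f))) (g (k (f)) (s (w))))) (u (g (k (u (q) (q))) (s (k (f)))) (q)))
3. (h (h (u (g (k (f)) (r (h (f) (f)) (h (f) (f)) (f))) (g (k (h (f) (f))) (s (w)))) (u (g (k (f)) (r (f) (f) (f))) (g (k (f)) (s (w))))) (u (g (k (u (q) (q))) (s (k (f)))) (q)))  →  (h (h (u (g (k (f)) (r (f) (h (f) (f)) (f))) (g (k (h (f) (f))) (s (w)))) (u (g (k (f)) (r (f) (f) (f))) (g (k (f)) (s (w))))) (u (g (k (u (q) (q))) (s (k (f)))) (q)))
4. (h (h (u (g (k (f)) (r (f) (h (f) (f)) (f))) (g (k (h (f) (f))) (s (w)))) (u (g (k (f)) (r (f) (f) (f))) (g (k (f)) (s (w))))) (u (g (k (u (q) (q))) (s (k (f)))) (q)))  →  (h (h (u (g (k (f)) (r (f) (f) (f))) (g (k (h (f) (f))) (s (w)))) (u (g (k (f)) (r (f) (f) (f))) (g (k (f)) (s (w))))) (u (g (k (u (q) (q))) (s (k (f)))) (q)))
5. (h (h (u (g (k (f)) (r (f) (f) (f))) (g (k (h (f) (f))) (s (w)))) (u (g (k (f)) (r (f) (f) (f))) (g (k (f)) (s (w))))) (u (g (k (u (q) (q))) (s (k (f)))) (q)))  →  (h (h (u (g (k (f)) (r (f) (f) (f))) (g (k (f)) (s (w)))) (u (g (k (f)) (r (f) (f) (f))) (g (k (f)) (s (w))))) (u (g (k (u (q) (q))) (s (k (f)))) (q)))
normal form: (h (h (u (g (k (f)) (r (f) (f) (f))) (g (k (f)) (s (w)))) (u (g (k (f)) (r (f) (f) (f))) (g (k (f)) (s (w))))) (u (g (k (u (q) (q))) (s (k (f)))) (q)))


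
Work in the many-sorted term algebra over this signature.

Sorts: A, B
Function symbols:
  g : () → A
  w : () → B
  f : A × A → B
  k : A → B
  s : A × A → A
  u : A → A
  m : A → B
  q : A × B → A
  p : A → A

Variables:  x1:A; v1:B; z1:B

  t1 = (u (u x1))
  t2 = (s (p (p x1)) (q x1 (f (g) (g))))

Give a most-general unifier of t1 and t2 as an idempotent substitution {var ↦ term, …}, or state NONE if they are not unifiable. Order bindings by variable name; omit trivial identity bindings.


NONE (not unifiable)

head clash or occurs-check failure — not unifiable


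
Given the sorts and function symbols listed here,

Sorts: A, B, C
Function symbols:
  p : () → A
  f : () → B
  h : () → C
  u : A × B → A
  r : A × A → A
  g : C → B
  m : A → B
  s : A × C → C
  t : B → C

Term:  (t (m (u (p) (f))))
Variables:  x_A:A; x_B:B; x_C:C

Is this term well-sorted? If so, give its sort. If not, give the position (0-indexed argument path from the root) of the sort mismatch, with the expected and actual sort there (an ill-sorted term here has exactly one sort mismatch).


      (p) : A
      (f) : B
    (u (p) (f)) : A
  (m (u (p) (f))) : B
(t (m (u (p) (f)))) : C

well-sorted; sort = C


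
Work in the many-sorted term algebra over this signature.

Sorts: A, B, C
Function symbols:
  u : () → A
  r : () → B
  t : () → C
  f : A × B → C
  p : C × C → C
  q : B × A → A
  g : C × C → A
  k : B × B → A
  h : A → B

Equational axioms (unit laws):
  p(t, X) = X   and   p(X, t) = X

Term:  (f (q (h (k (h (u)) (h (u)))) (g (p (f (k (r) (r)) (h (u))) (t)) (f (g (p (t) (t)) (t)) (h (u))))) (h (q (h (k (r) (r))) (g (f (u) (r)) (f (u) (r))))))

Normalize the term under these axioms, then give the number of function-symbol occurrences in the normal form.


1. (f (q (h (k (h (u)) (h (u)))) (g (p (f (k (r) (r)) (h (u))) (t)) (f (g (p (t) (t)) (t)) (h (u))))) (h (q (h (k (r) (r))) (g (f (u) (r)) (f (u) (r))))))  →  (f (q (h (k (h (u)) (h (u)))) (g (f (k (r) (r)) (h (u))) (f (g (p (t) (t)) (t)) (h (u))))) (h (q (h (k (r) (r))) (g (f (u) (r)) (f (u) (r))))))
2. (f (q (h (k (h (u)) (h (u)))) (g (f (k (r) (r)) (h (u))) (f (g (p (t) (t)) (t)) (h (u))))) (h (q (h (k (r) (r))) (g (f (u) (r)) (f (u) (r))))))  →  (f (q (h (k (h (u)) (h (u)))) (g (f (k (r) (r)) (h (u))) (f (g (t) (t)) (h (u))))) (h (q (h (k (r) (r))) (g (f (u) (r)) (f (u) (r))))))
normal form: (f (q (h (k (h (u)) (h (u)))) (g (f (k (r) (r)) (h (u))) (f (g (t) (t)) (h (u))))) (h (q (h (k (r) (r))) (g (f (u) (r)) (f (u) (r))))))

size = 34


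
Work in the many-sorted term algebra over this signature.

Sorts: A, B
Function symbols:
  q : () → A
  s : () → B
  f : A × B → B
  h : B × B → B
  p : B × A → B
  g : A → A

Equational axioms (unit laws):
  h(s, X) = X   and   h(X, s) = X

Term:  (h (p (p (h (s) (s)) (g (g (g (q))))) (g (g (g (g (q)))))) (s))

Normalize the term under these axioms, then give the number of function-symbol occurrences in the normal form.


1. (h (p (p (h (s) (s)) (g (g (g (q))))) (g (g (g (g (q)))))) (s))  →  (p (p (h (s) (s)) (g (g (g (q))))) (g (g (g (g (q))))))
2. (p (p (h (s) (s)) (g (g (g (q))))) (g (g (g (g (q))))))  →  (p (p (s) (g (g (g (q))))) (g (g (g (g (q))))))
normal form: (p (p (s) (g (g (g (q))))) (g (g (g (g (q))))))

size = 12


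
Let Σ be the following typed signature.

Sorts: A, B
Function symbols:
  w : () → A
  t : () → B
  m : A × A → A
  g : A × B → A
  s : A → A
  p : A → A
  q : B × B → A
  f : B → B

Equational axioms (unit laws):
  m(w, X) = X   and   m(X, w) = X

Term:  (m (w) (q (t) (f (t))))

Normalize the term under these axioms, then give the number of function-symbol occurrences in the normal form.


size = 4

1. (m (w) (q (t) (f (t))))  →  (q (t) (f (t)))
normal form: (q (t) (f (t)))


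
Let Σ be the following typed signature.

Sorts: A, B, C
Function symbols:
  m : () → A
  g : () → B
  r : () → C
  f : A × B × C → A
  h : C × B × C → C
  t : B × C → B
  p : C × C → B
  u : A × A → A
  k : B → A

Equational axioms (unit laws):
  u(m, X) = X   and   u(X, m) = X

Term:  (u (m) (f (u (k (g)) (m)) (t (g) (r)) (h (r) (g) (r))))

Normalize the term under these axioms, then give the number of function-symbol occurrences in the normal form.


size = 10

1. (u (m) (f (u (k (g)) (m)) (t (g) (r)) (h (r) (g) (r))))  →  (f (u (k (g)) (m)) (t (g) (r)) (h (r) (g) (r)))
2. (f (u (k (g)) (m)) (t (g) (r)) (h (r) (g) (r)))  →  (f (k (g)) (t (g) (r)) (h (r) (g) (r)))
normal form: (f (k (g)) (t (g) (r)) (h (r) (g) (r)))


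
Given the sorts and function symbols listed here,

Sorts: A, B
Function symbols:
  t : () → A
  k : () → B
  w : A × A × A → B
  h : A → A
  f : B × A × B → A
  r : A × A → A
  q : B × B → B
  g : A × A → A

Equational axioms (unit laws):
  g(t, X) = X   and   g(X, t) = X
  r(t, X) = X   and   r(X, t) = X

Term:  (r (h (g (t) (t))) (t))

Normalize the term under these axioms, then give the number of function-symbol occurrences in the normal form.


1. (r (h (g (t) (t))) (t))  →  (h (g (t) (t)))
2. (h (g (t) (t)))  →  (h (t))
normal form: (h (t))

size = 2


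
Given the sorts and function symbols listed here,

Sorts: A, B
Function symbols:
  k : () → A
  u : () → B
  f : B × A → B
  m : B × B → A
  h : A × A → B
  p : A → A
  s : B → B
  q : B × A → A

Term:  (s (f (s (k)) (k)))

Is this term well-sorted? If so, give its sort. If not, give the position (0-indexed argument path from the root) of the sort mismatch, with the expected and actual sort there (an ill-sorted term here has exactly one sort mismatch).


ill-sorted at position [0, 0, 0]: expected B, got A

      (k) : A
    (s (k)) : ✗ arg 0 at [0, 0, 0] has sort A, expected B
    (k) : A


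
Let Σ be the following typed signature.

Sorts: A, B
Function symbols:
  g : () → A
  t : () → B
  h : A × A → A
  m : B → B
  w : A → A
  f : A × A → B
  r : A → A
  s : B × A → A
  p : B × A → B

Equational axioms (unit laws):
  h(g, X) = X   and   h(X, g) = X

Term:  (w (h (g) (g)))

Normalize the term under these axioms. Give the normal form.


normal form = (w (g))

1. (w (h (g) (g)))  →  (w (g))


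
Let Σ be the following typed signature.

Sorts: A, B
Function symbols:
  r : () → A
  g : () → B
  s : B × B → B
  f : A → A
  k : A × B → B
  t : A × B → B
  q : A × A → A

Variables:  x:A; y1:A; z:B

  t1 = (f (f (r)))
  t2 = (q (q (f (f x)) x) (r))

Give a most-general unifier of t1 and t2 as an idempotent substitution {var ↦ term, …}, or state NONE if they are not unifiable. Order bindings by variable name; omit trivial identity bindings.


NONE (not unifiable)

head clash or occurs-check failure — not unifiable


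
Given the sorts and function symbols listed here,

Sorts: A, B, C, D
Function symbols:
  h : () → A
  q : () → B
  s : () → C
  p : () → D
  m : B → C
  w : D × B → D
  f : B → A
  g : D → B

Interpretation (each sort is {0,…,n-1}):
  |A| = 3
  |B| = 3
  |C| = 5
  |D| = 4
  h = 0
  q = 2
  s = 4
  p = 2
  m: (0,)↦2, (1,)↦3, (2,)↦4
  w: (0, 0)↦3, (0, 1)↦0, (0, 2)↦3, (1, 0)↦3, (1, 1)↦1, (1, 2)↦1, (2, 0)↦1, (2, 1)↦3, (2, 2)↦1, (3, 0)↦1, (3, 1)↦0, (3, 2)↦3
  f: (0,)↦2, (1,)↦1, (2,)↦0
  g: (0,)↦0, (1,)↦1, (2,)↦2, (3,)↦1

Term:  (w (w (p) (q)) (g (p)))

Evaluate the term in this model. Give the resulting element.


  p = 2
  q = 2
  (w (p) (q)) = w(2, 2) = 1
  p = 2
  (g (p)) = g(2,) = 2
  (w (w (p) (q)) (g (p))) = w(1, 2) = 1

value = 1


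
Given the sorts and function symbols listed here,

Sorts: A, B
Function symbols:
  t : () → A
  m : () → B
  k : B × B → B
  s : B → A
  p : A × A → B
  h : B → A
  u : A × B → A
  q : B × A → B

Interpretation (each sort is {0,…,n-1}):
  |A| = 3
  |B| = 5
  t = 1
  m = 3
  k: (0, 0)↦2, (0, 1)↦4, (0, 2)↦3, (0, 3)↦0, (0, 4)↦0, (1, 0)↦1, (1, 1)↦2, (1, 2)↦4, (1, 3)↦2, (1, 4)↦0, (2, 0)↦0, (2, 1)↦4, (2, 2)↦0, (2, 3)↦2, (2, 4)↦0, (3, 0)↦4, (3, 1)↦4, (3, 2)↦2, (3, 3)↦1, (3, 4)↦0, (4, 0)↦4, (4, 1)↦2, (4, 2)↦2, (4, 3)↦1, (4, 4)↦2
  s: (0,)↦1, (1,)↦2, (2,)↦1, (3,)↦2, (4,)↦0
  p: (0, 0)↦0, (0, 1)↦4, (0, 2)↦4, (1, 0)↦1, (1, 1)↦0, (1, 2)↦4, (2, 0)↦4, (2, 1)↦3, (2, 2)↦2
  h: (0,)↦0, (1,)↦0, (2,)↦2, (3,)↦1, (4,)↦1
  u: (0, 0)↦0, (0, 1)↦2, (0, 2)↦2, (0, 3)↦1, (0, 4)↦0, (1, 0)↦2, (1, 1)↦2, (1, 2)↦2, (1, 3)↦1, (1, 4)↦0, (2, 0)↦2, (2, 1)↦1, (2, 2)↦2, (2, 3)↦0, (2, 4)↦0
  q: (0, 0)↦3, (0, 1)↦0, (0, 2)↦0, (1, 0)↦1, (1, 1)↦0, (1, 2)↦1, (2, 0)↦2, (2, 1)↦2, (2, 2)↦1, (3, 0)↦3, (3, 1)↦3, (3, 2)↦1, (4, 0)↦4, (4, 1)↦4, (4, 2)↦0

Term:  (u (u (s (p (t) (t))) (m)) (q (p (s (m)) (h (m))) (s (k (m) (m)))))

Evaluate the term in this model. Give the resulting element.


value = 2

  t = 1
  t = 1
  (p (t) (t)) = p(1, 1) = 0
  (s (p (t) (t))) = s(0,) = 1
  m = 3
  (u (s (p (t) (t))) (m)) = u(1, 3) = 1
  m = 3
  (s (m)) = s(3,) = 2
  m = 3
  (h (m)) = h(3,) = 1
  (p (s (m)) (h (m))) = p(2, 1) = 3
  m = 3
  m = 3
  (k (m) (m)) = k(3, 3) = 1
  (s (k (m) (m))) = s(1,) = 2
  (q (p (s (m)) (h (m))) (s (k (m) (m)))) = q(3, 2) = 1
  (u (u (s (p (t) (t))) (m)) (q (p (s (m)) (h (m))) (s (k (m) (m))))) = u(1, 1) = 2


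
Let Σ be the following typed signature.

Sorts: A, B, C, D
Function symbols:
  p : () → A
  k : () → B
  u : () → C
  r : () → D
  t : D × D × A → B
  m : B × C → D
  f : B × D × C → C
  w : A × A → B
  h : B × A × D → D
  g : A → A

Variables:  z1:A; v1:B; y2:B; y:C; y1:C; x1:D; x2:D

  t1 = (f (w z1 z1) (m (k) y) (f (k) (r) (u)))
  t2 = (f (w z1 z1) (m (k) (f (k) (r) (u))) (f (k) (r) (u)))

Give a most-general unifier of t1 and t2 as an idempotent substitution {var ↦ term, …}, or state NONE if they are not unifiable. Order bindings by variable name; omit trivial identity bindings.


{y ↦ (f (k) (r) (u))}


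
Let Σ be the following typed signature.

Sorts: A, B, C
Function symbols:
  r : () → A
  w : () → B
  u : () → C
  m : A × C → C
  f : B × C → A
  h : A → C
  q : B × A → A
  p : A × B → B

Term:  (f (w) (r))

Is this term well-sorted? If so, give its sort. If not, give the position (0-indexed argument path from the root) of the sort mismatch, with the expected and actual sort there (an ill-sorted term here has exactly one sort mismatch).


ill-sorted at position [1]: expected C, got A

  (w) : B
  (r) : A
(f (w) (r)) : ✗ arg 1 at [1] has sort A, expected C


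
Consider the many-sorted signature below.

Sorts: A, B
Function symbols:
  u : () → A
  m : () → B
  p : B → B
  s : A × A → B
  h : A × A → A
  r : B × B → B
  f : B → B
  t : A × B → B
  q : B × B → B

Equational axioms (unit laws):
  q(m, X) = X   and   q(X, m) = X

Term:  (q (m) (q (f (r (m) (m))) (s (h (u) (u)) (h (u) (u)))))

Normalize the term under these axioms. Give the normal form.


1. (q (m) (q (f (r (m) (m))) (s (h (u) (u)) (h (u) (u)))))  →  (q (f (r (m) (m))) (s (h (u) (u)) (h (u) (u))))

normal form = (q (f (r (m) (m))) (s (h (u) (u)) (h (u) (u))))


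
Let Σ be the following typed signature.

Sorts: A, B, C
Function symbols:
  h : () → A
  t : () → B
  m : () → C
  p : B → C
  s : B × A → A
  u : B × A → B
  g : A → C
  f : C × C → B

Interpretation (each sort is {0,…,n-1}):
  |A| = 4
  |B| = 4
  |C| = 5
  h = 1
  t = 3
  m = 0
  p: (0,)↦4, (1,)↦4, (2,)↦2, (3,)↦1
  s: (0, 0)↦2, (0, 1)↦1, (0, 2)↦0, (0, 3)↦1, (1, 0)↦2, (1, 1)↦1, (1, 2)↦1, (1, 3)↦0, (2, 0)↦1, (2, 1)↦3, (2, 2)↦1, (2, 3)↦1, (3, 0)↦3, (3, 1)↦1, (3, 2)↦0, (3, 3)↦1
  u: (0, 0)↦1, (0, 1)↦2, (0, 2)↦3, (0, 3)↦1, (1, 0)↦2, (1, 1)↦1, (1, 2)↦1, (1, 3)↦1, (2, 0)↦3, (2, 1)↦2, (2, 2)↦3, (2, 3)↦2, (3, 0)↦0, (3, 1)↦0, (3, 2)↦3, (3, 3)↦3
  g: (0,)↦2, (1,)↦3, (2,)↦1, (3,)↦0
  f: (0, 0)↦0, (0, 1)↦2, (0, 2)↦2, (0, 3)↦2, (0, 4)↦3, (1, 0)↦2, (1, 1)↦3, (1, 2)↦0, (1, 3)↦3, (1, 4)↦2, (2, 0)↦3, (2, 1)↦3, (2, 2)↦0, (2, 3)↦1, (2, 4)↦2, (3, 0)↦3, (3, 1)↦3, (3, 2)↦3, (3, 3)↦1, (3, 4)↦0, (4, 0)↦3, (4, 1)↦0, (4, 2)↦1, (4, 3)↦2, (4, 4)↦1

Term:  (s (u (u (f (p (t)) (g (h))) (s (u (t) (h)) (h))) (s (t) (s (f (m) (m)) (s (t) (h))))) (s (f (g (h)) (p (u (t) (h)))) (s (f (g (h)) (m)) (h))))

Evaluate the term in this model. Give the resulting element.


value = 3

  t = 3
  (p (t)) = p(3,) = 1
  h = 1
  (g (h)) = g(1,) = 3
  (f (p (t)) (g (h))) = f(1, 3) = 3
  t = 3
  h = 1
  (u (t) (h)) = u(3, 1) = 0
  h = 1
  (s (u (t) (h)) (h)) = s(0, 1) = 1
  (u (f (p (t)) (g (h))) (s (u (t) (h)) (h))) = u(3, 1) = 0
  t = 3
  m = 0
  m = 0
  (f (m) (m)) = f(0, 0) = 0
  t = 3
  h = 1
  (s (t) (h)) = s(3, 1) = 1
  (s (f (m) (m)) (s (t) (h))) = s(0, 1) = 1
  (s (t) (s (f (m) (m)) (s (t) (h)))) = s(3, 1) = 1
  (u (u (f (p (t)) (g (h))) (s (u (t) (h)) (h))) (s (t) (s (f (m) (m)) (s (t) (h))))) = u(0, 1) = 2
  h = 1
  (g (h)) = g(1,) = 3
  t = 3
  h = 1
  (u (t) (h)) = u(3, 1) = 0
  (p (u (t) (h))) = p(0,) = 4
  (f (g (h)) (p (u (t) (h)))) = f(3, 4) = 0
  h = 1
  (g (h)) = g(1,) = 3
  m = 0
  (f (g (h)) (m)) = f(3, 0) = 3
  h = 1
  (s (f (g (h)) (m)) (h)) = s(3, 1) = 1
  (s (f (g (h)) (p (u (t) (h)))) (s (f (g (h)) (m)) (h))) = s(0, 1) = 1
  (s (u (u (f (p (t)) (g (h))) (s (u (t) (h)) (h))) (s (t) (s (f (m) (m)) (s (t) (h))))) (s (f (g (h)) (p (u (t) (h)))) (s (f (g (h)) (m)) (h)))) = s(2, 1) = 3


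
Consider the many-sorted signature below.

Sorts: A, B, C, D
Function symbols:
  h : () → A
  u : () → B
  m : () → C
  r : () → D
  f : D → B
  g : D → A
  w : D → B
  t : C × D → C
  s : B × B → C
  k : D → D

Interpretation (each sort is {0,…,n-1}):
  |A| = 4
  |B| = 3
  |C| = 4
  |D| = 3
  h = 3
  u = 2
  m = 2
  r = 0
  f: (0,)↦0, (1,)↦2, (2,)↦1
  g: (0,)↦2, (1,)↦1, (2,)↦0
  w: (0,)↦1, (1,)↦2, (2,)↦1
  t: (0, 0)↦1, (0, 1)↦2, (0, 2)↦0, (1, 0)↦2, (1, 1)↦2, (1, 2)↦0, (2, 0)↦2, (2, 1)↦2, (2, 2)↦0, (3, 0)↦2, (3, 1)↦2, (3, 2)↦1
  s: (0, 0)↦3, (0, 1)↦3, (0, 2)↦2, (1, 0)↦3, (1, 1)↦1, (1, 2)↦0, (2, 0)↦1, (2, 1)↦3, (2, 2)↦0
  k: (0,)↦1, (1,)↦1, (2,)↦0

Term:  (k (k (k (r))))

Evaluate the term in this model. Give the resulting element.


  r = 0
  (k (r)) = k(0,) = 1
  (k (k (r))) = k(1,) = 1
  (k (k (k (r)))) = k(1,) = 1

value = 1


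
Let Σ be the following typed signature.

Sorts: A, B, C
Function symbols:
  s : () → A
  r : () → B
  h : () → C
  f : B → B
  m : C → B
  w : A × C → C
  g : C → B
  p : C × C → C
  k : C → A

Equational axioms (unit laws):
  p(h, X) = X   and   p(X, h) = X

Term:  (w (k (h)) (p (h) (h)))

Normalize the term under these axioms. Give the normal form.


1. (w (k (h)) (p (h) (h)))  →  (w (k (h)) (h))

normal form = (w (k (h)) (h))


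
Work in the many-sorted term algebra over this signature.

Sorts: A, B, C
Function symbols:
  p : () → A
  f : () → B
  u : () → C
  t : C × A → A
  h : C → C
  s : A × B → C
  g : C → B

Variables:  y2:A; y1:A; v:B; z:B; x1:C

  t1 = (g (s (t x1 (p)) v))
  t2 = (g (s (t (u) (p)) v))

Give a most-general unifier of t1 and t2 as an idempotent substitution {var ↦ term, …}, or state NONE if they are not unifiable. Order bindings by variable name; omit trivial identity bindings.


{x1 ↦ (u)}


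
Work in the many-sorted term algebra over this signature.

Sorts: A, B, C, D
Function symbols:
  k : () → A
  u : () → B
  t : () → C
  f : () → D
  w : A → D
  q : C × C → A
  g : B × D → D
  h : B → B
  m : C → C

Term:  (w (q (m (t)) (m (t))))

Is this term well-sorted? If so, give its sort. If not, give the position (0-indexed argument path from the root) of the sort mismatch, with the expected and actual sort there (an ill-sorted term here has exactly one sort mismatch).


well-sorted; sort = D

      (t) : C
    (m (t)) : C
      (t) : C
    (m (t)) : C
  (q (m (t)) (m (t))) : A
(w (q (m (t)) (m (t)))) : D


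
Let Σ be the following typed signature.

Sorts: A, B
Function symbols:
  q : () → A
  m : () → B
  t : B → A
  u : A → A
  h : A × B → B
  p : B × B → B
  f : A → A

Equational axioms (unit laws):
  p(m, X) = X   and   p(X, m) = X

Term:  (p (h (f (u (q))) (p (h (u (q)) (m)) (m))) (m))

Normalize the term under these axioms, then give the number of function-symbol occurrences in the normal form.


size = 8

1. (p (h (f (u (q))) (p (h (u (q)) (m)) (m))) (m))  →  (h (f (u (q))) (p (h (u (q)) (m)) (m)))
2. (h (f (u (q))) (p (h (u (q)) (m)) (m)))  →  (h (f (u (q))) (h (u (q)) (m)))
normal form: (h (f (u (q))) (h (u (q)) (m)))


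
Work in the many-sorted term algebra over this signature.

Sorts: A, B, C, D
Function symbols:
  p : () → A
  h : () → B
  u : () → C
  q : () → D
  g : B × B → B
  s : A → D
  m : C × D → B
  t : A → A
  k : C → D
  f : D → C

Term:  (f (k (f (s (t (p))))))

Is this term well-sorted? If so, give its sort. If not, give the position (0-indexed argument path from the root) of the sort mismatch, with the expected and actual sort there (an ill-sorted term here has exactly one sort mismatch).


          (p) : A
        (t (p)) : A
      (s (t (p))) : D
    (f (s (t (p)))) : C
  (k (f (s (t (p))))) : D
(f (k (f (s (t (p)))))) : C

well-sorted; sort = C


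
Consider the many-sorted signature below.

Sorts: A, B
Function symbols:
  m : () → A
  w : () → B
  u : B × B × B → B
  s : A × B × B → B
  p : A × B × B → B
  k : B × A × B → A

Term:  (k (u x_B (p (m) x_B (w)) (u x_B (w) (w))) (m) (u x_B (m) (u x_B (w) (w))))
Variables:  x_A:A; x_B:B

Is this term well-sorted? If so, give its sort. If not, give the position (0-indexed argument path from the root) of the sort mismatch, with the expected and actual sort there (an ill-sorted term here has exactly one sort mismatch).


    x_B : B
      (m) : A
      x_B : B
      (w) : B
    (p (m) x_B (w)) : B
      x_B : B
      (w) : B
      (w) : B
    (u x_B (w) (w)) : B
  (u x_B (p (m) x_B (w)) (u x_B (w) (w))) : B
  (m) : A
    x_B : B
    (m) : A
      x_B : B
      (w) : B
      (w) : B
    (u x_B (w) (w)) : B
  (u x_B (m) (u x_B (w) (w))) : ✗ arg 1 at [2, 1] has sort A, expected B

ill-sorted at position [2, 1]: expected B, got A


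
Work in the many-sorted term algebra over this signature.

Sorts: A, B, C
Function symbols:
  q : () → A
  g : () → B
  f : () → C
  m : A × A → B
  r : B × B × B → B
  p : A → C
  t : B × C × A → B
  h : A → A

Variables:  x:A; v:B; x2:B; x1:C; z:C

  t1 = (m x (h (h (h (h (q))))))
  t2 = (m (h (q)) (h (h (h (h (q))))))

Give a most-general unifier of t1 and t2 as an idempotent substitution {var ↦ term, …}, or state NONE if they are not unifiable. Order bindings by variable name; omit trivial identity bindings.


{x ↦ (h (q))}


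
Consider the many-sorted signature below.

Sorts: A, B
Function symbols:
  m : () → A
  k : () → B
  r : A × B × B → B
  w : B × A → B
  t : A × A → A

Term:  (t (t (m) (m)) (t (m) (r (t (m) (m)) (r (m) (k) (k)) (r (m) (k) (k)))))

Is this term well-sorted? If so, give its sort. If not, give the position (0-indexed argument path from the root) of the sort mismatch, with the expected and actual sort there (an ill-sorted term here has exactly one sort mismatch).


    (m) : A
    (m) : A
  (t (m) (m)) : A
    (m) : A
        (m) : A
        (m) : A
      (t (m) (m)) : A
        (m) : A
        (k) : B
        (k) : B
      (r (m) (k) (k)) : B
        (m) : A
        (k) : B
        (k) : B
      (r (m) (k) (k)) : B
    (r (t (m) (m)) (r (m) (k) (k)) (r (m) (k) (k))) : B
  (t (m) (r (t (m) (m)) (r (m) (k) (k)) (r (m) (k) (k)))) : ✗ arg 1 at [1, 1] has sort B, expected A

ill-sorted at position [1, 1]: expected A, got B


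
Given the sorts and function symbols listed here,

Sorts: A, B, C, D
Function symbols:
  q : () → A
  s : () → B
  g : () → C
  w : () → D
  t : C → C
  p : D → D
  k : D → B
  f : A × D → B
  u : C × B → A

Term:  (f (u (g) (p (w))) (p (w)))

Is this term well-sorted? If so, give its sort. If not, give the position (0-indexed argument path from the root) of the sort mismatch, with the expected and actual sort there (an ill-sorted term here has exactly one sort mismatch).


ill-sorted at position [0, 1]: expected B, got D

    (g) : C
      (w) : D
    (p (w)) : D
  (u (g) (p (w))) : ✗ arg 1 at [0, 1] has sort D, expected B
    (w) : D
  (p (w)) : D


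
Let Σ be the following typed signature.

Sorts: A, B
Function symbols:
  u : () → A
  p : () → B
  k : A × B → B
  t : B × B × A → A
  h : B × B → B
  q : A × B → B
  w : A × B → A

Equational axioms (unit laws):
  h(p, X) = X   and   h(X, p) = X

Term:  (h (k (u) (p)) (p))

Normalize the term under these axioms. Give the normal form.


normal form = (k (u) (p))

1. (h (k (u) (p)) (p))  →  (k (u) (p))


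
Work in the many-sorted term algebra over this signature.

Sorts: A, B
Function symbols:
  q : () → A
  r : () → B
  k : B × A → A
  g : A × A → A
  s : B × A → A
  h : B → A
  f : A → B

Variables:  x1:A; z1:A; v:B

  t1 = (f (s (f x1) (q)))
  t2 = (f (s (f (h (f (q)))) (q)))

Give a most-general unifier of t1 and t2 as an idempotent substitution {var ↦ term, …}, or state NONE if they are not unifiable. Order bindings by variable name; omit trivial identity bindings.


{x1 ↦ (h (f (q)))}


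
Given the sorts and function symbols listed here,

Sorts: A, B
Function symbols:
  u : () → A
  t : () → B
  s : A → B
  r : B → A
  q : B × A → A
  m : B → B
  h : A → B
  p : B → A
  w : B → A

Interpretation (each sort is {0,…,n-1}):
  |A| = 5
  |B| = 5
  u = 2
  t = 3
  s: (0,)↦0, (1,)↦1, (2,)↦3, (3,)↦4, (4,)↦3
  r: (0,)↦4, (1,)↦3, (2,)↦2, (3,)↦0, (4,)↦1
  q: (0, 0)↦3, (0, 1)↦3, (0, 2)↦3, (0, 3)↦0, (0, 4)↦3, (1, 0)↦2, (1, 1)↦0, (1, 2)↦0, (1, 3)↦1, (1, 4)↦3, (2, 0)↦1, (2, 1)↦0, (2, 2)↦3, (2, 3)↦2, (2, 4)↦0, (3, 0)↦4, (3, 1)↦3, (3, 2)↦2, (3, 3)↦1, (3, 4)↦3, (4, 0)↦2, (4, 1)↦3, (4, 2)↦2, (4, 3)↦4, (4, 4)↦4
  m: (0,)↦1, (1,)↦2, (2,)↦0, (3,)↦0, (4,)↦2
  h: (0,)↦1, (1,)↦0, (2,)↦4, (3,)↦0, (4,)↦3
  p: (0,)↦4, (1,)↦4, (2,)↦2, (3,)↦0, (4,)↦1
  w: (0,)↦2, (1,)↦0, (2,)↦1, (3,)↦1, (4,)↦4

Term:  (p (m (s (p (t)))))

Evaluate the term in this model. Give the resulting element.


value = 4

  t = 3
  (p (t)) = p(3,) = 0
  (s (p (t))) = s(0,) = 0
  (m (s (p (t)))) = m(0,) = 1
  (p (m (s (p (t))))) = p(1,) = 4


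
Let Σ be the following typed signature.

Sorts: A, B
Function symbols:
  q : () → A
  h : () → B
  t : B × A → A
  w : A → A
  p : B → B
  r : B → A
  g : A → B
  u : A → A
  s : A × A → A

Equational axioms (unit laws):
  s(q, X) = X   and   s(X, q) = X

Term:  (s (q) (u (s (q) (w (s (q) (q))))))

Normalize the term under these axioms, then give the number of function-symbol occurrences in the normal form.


1. (s (q) (u (s (q) (w (s (q) (q))))))  →  (u (s (q) (w (s (q) (q)))))
2. (u (s (q) (w (s (q) (q)))))  →  (u (w (s (q) (q))))
3. (u (w (s (q) (q))))  →  (u (w (q)))
normal form: (u (w (q)))

size = 3


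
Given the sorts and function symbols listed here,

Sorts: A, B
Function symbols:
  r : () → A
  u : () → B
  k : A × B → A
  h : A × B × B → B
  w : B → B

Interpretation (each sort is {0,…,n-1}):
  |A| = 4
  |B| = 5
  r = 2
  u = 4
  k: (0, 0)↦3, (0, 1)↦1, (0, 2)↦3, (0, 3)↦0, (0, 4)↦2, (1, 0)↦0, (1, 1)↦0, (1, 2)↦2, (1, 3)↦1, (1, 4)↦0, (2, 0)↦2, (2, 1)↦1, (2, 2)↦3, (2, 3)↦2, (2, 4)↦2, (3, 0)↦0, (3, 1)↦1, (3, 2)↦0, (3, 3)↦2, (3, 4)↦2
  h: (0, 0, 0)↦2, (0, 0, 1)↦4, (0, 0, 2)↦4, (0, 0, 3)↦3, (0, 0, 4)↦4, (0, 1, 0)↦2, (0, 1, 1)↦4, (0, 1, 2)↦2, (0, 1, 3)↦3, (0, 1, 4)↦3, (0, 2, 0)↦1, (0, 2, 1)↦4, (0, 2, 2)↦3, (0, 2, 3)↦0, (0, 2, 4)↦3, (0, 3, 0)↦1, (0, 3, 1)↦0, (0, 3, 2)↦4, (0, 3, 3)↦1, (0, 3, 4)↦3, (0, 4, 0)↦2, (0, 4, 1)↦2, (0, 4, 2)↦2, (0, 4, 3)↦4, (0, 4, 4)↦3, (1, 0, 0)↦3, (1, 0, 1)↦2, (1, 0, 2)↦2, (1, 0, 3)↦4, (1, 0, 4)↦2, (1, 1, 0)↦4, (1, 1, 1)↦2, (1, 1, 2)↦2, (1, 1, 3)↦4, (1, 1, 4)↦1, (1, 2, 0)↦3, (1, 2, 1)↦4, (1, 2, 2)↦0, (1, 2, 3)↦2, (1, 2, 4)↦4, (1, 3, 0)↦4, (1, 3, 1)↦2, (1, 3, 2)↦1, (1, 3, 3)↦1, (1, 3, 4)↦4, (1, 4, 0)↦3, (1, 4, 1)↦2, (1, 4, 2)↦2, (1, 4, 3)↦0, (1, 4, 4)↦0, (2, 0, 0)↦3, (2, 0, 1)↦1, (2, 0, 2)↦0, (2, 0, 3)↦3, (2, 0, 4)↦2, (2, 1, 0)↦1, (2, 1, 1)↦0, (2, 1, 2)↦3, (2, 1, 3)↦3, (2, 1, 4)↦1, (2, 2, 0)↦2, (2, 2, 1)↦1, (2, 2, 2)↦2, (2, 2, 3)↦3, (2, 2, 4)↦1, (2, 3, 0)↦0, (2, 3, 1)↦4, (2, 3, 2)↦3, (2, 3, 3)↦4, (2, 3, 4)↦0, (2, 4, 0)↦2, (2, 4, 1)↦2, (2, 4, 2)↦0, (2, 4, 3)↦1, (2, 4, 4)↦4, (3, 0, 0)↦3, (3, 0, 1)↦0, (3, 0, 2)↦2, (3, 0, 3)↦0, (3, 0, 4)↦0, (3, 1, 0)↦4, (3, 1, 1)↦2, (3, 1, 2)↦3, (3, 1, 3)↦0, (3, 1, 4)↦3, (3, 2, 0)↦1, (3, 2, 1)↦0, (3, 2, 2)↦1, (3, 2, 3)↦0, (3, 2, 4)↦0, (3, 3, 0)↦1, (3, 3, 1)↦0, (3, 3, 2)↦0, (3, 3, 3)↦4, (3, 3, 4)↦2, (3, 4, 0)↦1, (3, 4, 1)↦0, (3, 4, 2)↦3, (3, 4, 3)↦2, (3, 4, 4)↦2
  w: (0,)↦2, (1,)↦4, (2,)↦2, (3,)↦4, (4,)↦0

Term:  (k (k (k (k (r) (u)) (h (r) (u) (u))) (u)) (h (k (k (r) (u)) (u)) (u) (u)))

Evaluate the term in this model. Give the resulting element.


value = 2

  r = 2
  u = 4
  (k (r) (u)) = k(2, 4) = 2
  r = 2
  u = 4
  u = 4
  (h (r) (u) (u)) = h(2, 4, 4) = 4
  (k (k (r) (u)) (h (r) (u) (u))) = k(2, 4) = 2
  u = 4
  (k (k (k (r) (u)) (h (r) (u) (u))) (u)) = k(2, 4) = 2
  r = 2
  u = 4
  (k (r) (u)) = k(2, 4) = 2
  u = 4
  (k (k (r) (u)) (u)) = k(2, 4) = 2
  u = 4
  u = 4
  (h (k (k (r) (u)) (u)) (u) (u)) = h(2, 4, 4) = 4
  (k (k (k (k (r) (u)) (h (r) (u) (u))) (u)) (h (k (k (r) (u)) (u)) (u) (u))) = k(2, 4) = 2


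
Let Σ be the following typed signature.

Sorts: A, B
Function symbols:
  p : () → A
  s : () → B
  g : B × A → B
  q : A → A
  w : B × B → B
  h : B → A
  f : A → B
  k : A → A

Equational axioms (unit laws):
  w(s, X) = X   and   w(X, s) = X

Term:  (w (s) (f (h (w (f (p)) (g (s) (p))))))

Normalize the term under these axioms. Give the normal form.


1. (w (s) (f (h (w (f (p)) (g (s) (p))))))  →  (f (h (w (f (p)) (g (s) (p)))))

normal form = (f (h (w (f (p)) (g (s) (p)))))


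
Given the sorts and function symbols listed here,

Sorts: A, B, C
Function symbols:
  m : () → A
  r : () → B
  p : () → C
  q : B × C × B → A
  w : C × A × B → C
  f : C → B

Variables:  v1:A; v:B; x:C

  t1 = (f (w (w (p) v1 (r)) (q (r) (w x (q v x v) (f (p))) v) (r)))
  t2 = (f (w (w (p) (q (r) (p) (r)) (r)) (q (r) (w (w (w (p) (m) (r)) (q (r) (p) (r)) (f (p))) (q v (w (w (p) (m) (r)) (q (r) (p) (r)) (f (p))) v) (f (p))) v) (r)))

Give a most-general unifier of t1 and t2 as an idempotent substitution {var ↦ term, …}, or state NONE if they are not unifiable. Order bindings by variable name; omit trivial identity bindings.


{v1 ↦ (q (r) (p) (r)), x ↦ (w (w (p) (m) (r)) (q (r) (p) (r)) (f (p)))}


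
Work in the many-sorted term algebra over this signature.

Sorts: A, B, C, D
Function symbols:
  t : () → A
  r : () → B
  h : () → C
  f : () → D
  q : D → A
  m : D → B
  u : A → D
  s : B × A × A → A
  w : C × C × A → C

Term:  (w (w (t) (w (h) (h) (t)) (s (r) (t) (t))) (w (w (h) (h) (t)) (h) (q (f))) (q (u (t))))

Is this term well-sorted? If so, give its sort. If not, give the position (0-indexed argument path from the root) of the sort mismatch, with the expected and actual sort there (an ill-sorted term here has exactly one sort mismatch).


ill-sorted at position [0, 0]: expected C, got A

    (t) : A
      (h) : C
      (h) : C
      (t) : A
    (w (h) (h) (t)) : C
      (r) : B
      (t) : A
      (t) : A
    (s (r) (t) (t)) : A
  (w (t) (w (h) (h) (t)) (s (r) (t) (t))) : ✗ arg 0 at [0, 0] has sort A, expected C
      (h) : C
      (h) : C
      (t) : A
    (w (h) (h) (t)) : C
    (h) : C
      (f) : D
    (q (f)) : A
  (w (w (h) (h) (t)) (h) (q (f))) : C
      (t) : A
    (u (t)) : D
  (q (u (t))) : A
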